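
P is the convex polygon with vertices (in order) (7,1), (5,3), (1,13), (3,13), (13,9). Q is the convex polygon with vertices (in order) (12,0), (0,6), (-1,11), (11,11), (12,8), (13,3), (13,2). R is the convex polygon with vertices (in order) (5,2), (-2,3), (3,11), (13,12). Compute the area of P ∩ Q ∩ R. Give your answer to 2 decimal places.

41.12

The intersection is the polygon with vertices (8,11), (11.182,9.727), (5.857,3.071), (4.75,3.625), (2.268,9.829), (3,11).
By the shoelace formula its area is 41.12.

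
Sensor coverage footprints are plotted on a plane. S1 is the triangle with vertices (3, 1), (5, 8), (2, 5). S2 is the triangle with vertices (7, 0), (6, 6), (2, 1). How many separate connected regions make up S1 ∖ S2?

S1 ∖ S2 is a single connected region.

1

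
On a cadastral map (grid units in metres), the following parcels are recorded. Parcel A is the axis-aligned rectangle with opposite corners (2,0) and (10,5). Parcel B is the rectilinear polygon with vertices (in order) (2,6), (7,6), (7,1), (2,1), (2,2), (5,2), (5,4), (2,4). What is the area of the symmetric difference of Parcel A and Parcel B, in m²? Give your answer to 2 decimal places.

|Parcel A| = 40, |Parcel B| = 19, |Parcel A∩Parcel B| = 14.
|Parcel A △ Parcel B| = |Parcel A| + |Parcel B| − 2·|Parcel A∩Parcel B| = 40 + 19 − 28 = 31.00.

31.00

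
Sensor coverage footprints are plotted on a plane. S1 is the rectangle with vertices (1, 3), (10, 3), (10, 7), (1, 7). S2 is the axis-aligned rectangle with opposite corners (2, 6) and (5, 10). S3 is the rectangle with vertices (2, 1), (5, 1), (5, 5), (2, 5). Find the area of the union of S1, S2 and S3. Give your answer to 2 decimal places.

By inclusion–exclusion:
Individual areas: |S1| = 36, |S2| = 12, |S3| = 12.
|S1∩S2|: x∈[2,5], y∈[6,7] → 3·1 = 3.
|S1∩S3|: x∈[2,5], y∈[3,5] → 3·2 = 6.
|S2∩S3| = 0 (no overlap).
|S1∩S2∩S3| = 0.
|S1 ∪ S2 ∪ S3| = 60 − 9 + 0 = 51.00.

51.00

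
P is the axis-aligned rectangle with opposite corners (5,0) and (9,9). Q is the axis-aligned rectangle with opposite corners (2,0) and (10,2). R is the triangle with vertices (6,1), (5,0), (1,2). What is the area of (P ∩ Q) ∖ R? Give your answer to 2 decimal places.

|P ∩ Q| = 8.
|(P ∩ Q) ∩ R| = 0.6.
|(P ∩ Q) ∖ R| = 8 − 0.6 = 7.40.

7.40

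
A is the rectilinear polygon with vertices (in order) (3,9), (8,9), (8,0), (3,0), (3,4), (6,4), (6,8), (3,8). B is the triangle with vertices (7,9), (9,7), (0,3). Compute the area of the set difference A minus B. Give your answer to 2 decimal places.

|A| = 33, |A∩B| = 4.8611.
|A ∖ B| = |A| − |A∩B| = 33 − 4.8611 = 28.14.

28.14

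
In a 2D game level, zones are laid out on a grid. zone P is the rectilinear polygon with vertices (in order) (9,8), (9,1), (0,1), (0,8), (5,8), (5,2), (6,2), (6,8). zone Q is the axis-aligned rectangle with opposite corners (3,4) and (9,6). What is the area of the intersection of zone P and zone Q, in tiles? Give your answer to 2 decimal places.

10.00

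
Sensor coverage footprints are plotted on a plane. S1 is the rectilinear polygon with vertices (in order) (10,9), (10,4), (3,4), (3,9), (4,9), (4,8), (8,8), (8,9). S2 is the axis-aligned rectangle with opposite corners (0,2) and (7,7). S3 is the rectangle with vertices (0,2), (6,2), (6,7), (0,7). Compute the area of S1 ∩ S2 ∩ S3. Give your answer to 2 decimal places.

9.00

The intersection is the polygon with vertices (3,7), (6,7), (6,4), (3,4).
By the shoelace formula its area is 9.00.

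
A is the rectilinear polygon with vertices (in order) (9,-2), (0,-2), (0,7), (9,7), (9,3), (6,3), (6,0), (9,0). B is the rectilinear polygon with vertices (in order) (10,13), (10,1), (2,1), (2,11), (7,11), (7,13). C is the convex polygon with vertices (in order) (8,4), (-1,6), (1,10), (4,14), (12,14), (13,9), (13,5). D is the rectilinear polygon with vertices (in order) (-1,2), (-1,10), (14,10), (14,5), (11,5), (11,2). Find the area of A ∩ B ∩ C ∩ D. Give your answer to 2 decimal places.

The intersection is the polygon with vertices (8,4), (2,5.333), (2,7), (9,7), (9,4.2).
By the shoelace formula its area is 16.90.

16.90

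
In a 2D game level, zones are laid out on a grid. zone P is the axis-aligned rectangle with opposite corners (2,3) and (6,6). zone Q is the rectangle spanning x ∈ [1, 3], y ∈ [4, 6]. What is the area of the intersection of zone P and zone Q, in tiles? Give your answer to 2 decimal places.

|zone P∩zone Q|: x∈[2,3], y∈[4,6] → 1·2 = 2.

2.00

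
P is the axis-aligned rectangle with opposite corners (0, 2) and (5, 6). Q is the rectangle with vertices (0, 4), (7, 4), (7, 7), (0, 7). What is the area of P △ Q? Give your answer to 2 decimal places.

|P∩Q|: x∈[0,5], y∈[4,6] → 5·2 = 10.
|P △ Q| = |P| + |Q| − 2·|P∩Q| = 20 + 21 − 20 = 21.00.

21.00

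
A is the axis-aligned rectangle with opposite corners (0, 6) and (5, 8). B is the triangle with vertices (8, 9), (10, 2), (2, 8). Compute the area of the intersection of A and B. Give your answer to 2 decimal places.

The intersection is the polygon with vertices (5,8), (5,6), (4.667,6), (2,8).
By the shoelace formula its area is 3.33.

3.33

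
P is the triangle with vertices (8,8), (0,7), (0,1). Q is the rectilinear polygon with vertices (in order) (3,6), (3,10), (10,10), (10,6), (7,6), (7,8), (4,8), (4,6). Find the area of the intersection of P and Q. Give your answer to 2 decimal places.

1.81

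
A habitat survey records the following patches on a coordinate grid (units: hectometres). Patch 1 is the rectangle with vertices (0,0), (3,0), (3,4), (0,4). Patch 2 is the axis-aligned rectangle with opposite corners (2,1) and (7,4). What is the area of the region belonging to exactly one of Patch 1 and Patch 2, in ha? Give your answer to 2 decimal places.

|Patch 1∩Patch 2|: x∈[2,3], y∈[1,4] → 1·3 = 3.
|Patch 1 △ Patch 2| = |Patch 1| + |Patch 2| − 2·|Patch 1∩Patch 2| = 12 + 15 − 6 = 21.00.

21.00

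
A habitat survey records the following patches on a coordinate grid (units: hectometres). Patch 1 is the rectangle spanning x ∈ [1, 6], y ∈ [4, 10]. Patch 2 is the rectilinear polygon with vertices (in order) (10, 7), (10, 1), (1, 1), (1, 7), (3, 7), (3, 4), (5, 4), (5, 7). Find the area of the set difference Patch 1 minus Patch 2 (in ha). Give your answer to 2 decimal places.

21.00

|Patch 1| = 30, |Patch 1∩Patch 2| = 9.
|Patch 1 ∖ Patch 2| = |Patch 1| − |Patch 1∩Patch 2| = 30 − 9 = 21.00.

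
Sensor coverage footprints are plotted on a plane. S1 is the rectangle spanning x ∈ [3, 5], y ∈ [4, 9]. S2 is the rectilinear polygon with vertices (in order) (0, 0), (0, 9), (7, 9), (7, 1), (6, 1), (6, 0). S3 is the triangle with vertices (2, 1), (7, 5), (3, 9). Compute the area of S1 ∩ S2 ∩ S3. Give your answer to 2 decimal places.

8.00

The intersection is the polygon with vertices (3,4), (3,9), (5,7), (5,4).
By the shoelace formula its area is 8.00.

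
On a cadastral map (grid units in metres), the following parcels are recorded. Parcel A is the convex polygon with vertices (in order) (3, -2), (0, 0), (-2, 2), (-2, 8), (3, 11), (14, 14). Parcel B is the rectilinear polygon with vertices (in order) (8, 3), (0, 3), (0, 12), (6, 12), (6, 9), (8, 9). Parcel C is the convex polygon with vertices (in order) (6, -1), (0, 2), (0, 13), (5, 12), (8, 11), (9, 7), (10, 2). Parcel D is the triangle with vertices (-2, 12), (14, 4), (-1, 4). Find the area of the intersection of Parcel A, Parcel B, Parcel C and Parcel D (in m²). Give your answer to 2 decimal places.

The intersection is the polygon with vertices (8,5.273), (7.125,4), (0,4), (0,9.2), (1.636,10.182), (8,7).
By the shoelace formula its area is 37.97.

37.97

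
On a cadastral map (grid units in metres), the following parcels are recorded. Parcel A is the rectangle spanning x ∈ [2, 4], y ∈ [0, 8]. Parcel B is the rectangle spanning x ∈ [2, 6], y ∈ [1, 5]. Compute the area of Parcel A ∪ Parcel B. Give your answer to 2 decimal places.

By inclusion–exclusion:
Individual areas: |Parcel A| = 16, |Parcel B| = 16.
|Parcel A∩Parcel B|: x∈[2,4], y∈[1,5] → 2·4 = 8.
|Parcel A ∪ Parcel B| = 32 − 8 = 24.00.

24.00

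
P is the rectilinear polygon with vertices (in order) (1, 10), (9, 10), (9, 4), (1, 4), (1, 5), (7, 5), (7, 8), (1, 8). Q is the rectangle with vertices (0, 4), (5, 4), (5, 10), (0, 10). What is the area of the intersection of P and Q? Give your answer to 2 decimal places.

12.00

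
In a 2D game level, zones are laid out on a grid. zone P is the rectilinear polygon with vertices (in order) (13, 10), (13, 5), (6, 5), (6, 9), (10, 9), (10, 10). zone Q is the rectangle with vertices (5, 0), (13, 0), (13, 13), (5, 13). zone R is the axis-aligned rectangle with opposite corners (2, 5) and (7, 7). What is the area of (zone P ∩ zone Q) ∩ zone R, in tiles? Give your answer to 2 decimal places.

2.00

The region (zone P ∩ zone Q) ∩ zone R is the polygon with vertices (6,5), (6,7), (7,7), (7,5).
By the shoelace formula its area is 2.00.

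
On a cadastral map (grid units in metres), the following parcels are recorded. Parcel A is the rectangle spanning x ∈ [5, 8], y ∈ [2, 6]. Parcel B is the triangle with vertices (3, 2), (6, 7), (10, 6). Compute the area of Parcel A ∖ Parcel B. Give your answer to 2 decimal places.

|Parcel A| = 12, |Parcel A∩Parcel B| = 5.8667.
|Parcel A ∖ Parcel B| = |Parcel A| − |Parcel A∩Parcel B| = 12 − 5.8667 = 6.13.

6.13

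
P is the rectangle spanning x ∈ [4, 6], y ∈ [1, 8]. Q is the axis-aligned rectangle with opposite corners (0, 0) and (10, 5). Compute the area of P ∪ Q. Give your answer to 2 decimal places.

56.00

By inclusion–exclusion:
Individual areas: |P| = 14, |Q| = 50.
|P∩Q|: x∈[4,6], y∈[1,5] → 2·4 = 8.
|P ∪ Q| = 64 − 8 = 56.00.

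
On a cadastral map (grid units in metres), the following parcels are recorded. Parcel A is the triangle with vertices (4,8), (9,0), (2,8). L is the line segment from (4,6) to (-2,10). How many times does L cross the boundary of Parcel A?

The segment meets the boundary at (3.4,6.4).

1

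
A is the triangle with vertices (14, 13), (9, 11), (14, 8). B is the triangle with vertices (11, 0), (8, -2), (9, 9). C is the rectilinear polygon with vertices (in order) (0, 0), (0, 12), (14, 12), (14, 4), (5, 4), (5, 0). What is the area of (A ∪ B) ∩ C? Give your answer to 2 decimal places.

15.16

|A ∪ B| = 28.
|(A ∪ B) ∩ C| = 15.16.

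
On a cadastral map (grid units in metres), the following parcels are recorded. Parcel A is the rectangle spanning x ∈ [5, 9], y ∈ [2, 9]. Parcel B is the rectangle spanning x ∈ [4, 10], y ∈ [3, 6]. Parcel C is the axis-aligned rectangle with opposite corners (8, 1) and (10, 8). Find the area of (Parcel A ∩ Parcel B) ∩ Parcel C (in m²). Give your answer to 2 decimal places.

The region (Parcel A ∩ Parcel B) ∩ Parcel C is the polygon with vertices (8,3), (8,6), (9,6), (9,3).
By the shoelace formula its area is 3.00.

3.00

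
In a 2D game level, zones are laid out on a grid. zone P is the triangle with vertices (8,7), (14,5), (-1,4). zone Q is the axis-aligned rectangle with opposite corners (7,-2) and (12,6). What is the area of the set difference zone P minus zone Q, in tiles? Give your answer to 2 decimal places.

|zone P| = 18, |zone P∩zone Q| = 6.3333.
|zone P ∖ zone Q| = |zone P| − |zone P∩zone Q| = 18 − 6.3333 = 11.67.

11.67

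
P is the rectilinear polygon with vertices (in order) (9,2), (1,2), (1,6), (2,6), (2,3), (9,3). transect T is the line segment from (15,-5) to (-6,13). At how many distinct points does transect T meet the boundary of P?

The segment meets the boundary at (5.667,3), (6.833,2).

2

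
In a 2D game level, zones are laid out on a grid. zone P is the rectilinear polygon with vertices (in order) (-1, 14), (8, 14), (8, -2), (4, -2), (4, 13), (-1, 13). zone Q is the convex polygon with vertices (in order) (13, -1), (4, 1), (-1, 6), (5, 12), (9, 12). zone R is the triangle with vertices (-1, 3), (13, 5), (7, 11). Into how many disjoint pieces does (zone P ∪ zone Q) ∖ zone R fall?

(zone P ∪ zone Q) ∖ zone R splits into 2 disjoint pieces (area 39.25, area 47.3545).

2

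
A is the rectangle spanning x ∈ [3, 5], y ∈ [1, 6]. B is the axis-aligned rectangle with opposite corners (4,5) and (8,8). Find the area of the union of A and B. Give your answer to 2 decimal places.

21.00

By inclusion–exclusion:
Individual areas: |A| = 10, |B| = 12.
|A∩B|: x∈[4,5], y∈[5,6] → 1·1 = 1.
|A ∪ B| = 22 − 1 = 21.00.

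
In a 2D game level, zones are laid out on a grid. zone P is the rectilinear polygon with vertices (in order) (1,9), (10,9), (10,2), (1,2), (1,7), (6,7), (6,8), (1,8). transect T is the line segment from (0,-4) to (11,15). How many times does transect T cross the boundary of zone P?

2

The segment meets the boundary at (7.526,9), (3.474,2).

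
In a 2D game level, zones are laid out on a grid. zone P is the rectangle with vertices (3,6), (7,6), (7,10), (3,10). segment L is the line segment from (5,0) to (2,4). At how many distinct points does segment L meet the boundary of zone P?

The segment lies entirely outside zone P and never meets its boundary.

0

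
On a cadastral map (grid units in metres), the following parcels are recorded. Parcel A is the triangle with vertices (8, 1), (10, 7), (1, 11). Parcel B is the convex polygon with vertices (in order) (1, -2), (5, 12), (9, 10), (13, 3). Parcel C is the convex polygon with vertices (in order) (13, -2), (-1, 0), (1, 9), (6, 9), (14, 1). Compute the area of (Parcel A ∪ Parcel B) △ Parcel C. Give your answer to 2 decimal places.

77.01

|Parcel A ∪ Parcel B| = 88.2776.
|(Parcel A ∪ Parcel B) ∩ Parcel C| = 59.8852.
|(Parcel A ∪ Parcel B) △ Parcel C| = 88.2776 + 108.5 − 119.7705 = 77.01.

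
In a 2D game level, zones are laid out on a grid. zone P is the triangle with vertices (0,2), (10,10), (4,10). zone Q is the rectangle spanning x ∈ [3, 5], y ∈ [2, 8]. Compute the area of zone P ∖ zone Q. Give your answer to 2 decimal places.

|zone P| = 24, |zone P∩zone Q| = 5.6.
|zone P ∖ zone Q| = |zone P| − |zone P∩zone Q| = 24 − 5.6 = 18.40.

18.40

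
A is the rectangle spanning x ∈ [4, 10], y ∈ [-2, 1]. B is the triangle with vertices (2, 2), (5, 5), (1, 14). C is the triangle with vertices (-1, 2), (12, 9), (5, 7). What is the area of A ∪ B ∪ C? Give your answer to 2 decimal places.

By inclusion–exclusion:
Individual areas: |A| = 18, |B| = 19.5, |C| = 11.5.
|A∩B| = 0.
|A∩C| = 0.
|B∩C| = 3.4811.
|A∩B∩C| = 0.
|A ∪ B ∪ C| = 49 − 3.4811 + 0 = 45.52.

45.52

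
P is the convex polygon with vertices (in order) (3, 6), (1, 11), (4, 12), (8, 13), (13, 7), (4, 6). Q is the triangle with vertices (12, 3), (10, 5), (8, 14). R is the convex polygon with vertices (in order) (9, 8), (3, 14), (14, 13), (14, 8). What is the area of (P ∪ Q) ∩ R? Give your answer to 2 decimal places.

The region (P ∪ Q) ∩ R is the polygon with vertices (8,13), (8.303,12.636), (8.103,13.536), (8.171,13.53), (8.645,12.226), (12.167,8), (9,8), (4.8,12.2).
By the shoelace formula its area is 16.47.

16.47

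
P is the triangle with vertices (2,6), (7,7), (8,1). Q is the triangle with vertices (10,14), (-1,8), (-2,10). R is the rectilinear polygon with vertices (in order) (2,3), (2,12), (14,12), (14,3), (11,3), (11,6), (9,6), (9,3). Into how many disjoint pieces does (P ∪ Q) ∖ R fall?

(P ∪ Q) ∖ R splits into 3 disjoint pieces (area 2.0667, area 2.3333, area 7.2121).

3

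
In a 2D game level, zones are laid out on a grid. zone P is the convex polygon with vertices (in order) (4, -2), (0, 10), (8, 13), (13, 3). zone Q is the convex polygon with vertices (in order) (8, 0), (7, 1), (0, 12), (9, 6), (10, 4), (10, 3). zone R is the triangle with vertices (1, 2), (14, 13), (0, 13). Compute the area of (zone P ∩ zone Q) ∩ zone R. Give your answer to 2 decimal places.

13.66

The region (zone P ∩ zone Q) ∩ zone R is the polygon with vertices (7.17,7.22), (4.486,4.95), (1.028,10.385), (1.92,10.72).
By the shoelace formula its area is 13.66.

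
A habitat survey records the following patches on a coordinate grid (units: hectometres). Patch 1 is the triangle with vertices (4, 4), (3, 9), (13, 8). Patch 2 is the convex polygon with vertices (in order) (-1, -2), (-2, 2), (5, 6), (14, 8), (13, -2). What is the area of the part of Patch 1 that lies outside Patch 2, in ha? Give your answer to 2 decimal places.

|Patch 1| = 24.5, |Patch 1∩Patch 2| = 7.1197.
|Patch 1 ∖ Patch 2| = |Patch 1| − |Patch 1∩Patch 2| = 24.5 − 7.1197 = 17.38.

17.38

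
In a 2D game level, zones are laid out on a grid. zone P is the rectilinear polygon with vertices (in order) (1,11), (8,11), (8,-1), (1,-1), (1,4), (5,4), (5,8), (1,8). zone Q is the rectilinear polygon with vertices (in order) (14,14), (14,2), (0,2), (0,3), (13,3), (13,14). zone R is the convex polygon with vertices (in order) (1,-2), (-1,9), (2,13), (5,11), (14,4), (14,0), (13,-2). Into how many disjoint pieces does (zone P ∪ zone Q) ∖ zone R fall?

(zone P ∪ zone Q) ∖ zone R splits into 3 disjoint pieces (area 3.5, area 9.6111, area 0.1818).

3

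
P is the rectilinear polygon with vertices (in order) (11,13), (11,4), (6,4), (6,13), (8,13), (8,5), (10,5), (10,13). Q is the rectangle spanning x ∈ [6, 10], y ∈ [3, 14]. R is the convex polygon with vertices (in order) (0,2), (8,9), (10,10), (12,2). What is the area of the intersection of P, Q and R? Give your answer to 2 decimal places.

10.25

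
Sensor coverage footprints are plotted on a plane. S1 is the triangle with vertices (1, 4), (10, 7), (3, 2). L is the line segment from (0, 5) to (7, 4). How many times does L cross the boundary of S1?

The segment meets the boundary at (6,4.143), (2.8,4.6).

2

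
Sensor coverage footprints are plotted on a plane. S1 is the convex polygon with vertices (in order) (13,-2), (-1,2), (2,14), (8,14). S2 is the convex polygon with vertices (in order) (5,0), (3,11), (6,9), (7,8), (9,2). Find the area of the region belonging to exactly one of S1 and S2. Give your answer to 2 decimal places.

104.62

|S1| = 138, |S2| = 33.5, |S1∩S2| = 33.4402.
|S1 △ S2| = |S1| + |S2| − 2·|S1∩S2| = 138 + 33.5 − 66.8804 = 104.62.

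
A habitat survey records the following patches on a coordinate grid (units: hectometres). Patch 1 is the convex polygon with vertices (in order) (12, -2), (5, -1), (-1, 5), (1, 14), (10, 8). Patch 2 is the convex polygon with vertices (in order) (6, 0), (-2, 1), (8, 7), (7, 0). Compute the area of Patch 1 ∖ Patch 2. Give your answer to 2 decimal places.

96.47

|Patch 1| = 122.5, |Patch 1∩Patch 2| = 26.0268.
|Patch 1 ∖ Patch 2| = |Patch 1| − |Patch 1∩Patch 2| = 122.5 − 26.0268 = 96.47.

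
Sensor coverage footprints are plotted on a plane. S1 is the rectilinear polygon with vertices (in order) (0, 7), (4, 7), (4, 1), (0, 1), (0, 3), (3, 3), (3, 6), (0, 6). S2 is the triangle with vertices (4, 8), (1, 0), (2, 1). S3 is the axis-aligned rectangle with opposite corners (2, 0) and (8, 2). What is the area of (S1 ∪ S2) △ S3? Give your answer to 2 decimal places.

24.06

|S1 ∪ S2| = 16.0565.
|(S1 ∪ S2) ∩ S3| = 2.
|(S1 ∪ S2) △ S3| = 16.0565 + 12 − 4 = 24.06.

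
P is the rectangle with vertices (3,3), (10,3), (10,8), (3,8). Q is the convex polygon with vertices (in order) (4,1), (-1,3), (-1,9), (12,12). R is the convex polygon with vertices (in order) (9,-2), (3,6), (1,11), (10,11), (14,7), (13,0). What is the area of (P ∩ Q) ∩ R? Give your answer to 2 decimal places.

17.99

The region (P ∩ Q) ∩ R is the polygon with vertices (3,8), (9.091,8), (5.455,3), (5.25,3), (3,6).
By the shoelace formula its area is 17.99.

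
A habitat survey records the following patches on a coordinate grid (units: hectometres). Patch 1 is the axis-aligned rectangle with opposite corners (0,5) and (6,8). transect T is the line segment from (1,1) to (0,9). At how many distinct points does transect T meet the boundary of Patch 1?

The segment meets the boundary at (0.125,8), (0.5,5).

2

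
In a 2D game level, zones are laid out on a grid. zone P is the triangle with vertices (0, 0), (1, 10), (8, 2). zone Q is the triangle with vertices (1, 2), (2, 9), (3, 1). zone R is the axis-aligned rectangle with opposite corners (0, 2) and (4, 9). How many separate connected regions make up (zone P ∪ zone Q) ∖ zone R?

(zone P ∪ zone Q) ∖ zone R splits into 2 disjoint pieces (area 0.4875, area 16.9429).

2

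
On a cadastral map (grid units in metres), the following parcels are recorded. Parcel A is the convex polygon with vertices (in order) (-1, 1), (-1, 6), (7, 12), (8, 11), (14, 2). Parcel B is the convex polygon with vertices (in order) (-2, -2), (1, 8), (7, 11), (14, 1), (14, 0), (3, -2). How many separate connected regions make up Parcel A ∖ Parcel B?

Parcel A ∖ Parcel B splits into 2 disjoint pieces (area 4.2151, area 10.1656).

2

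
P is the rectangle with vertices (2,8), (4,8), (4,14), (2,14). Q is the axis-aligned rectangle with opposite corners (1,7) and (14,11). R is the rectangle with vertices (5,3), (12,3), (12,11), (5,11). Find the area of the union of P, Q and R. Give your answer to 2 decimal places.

86.00

By inclusion–exclusion:
Individual areas: |P| = 12, |Q| = 52, |R| = 56.
|P∩Q|: x∈[2,4], y∈[8,11] → 2·3 = 6.
|P∩R| = 0 (no overlap).
|Q∩R|: x∈[5,12], y∈[7,11] → 7·4 = 28.
|P∩Q∩R| = 0.
|P ∪ Q ∪ R| = 120 − 34 + 0 = 86.00.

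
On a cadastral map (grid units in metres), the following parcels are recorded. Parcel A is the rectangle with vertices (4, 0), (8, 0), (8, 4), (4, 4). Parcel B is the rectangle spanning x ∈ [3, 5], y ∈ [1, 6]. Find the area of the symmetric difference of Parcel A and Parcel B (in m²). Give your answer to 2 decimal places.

20.00

|Parcel A∩Parcel B|: x∈[4,5], y∈[1,4] → 1·3 = 3.
|Parcel A △ Parcel B| = |Parcel A| + |Parcel B| − 2·|Parcel A∩Parcel B| = 16 + 10 − 6 = 20.00.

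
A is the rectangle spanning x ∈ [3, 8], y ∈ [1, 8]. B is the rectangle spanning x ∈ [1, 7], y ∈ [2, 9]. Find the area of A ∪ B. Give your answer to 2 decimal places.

53.00

By inclusion–exclusion:
Individual areas: |A| = 35, |B| = 42.
|A∩B|: x∈[3,7], y∈[2,8] → 4·6 = 24.
|A ∪ B| = 77 − 24 = 53.00.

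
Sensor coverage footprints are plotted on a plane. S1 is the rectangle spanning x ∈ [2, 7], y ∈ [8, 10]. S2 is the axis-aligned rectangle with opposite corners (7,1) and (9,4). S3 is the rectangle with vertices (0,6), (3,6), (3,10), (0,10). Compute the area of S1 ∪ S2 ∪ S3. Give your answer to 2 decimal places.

By inclusion–exclusion:
Individual areas: |S1| = 10, |S2| = 6, |S3| = 12.
|S1∩S2| = 0 (no overlap).
|S1∩S3|: x∈[2,3], y∈[8,10] → 1·2 = 2.
|S2∩S3| = 0 (no overlap).
|S1∩S2∩S3| = 0.
|S1 ∪ S2 ∪ S3| = 28 − 2 + 0 = 26.00.

26.00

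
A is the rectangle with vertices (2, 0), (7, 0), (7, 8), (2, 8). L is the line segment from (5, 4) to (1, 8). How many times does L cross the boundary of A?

The segment meets the boundary at (2,7).

1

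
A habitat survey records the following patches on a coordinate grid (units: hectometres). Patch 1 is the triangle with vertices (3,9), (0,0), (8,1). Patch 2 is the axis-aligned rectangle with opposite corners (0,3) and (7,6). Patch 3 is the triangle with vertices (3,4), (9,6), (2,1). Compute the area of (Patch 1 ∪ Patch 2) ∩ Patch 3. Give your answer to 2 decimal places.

The region (Patch 1 ∪ Patch 2) ∩ Patch 3 is the polygon with vertices (7,4.571), (2,1), (3,4), (7,5.333).
By the shoelace formula its area is 7.24.

7.24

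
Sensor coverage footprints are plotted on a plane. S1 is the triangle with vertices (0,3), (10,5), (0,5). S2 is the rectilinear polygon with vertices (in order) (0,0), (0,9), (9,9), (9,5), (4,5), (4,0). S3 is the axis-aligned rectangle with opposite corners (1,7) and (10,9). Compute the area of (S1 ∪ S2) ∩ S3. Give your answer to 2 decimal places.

16.00

The region (S1 ∪ S2) ∩ S3 is the polygon with vertices (9,9), (9,7), (1,7), (1,9).
By the shoelace formula its area is 16.00.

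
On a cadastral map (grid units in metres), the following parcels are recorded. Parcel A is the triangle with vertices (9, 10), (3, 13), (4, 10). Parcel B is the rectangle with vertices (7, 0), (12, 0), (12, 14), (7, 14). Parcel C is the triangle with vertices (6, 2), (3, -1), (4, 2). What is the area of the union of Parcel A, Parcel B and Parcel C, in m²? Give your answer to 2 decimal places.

By inclusion–exclusion:
Individual areas: |Parcel A| = 7.5, |Parcel B| = 70, |Parcel C| = 3.
|Parcel A∩Parcel B| = 1.
|Parcel A∩Parcel C| = 0.
|Parcel B∩Parcel C| = 0.
|Parcel A∩Parcel B∩Parcel C| = 0.
|Parcel A ∪ Parcel B ∪ Parcel C| = 80.5 − 1 + 0 = 79.50.

79.50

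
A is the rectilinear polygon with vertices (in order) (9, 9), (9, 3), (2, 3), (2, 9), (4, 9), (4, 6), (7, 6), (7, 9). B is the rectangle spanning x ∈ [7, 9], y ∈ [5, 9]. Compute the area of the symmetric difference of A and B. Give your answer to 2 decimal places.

|A| = 33, |B| = 8, |A∩B| = 8.
|A △ B| = |A| + |B| − 2·|A∩B| = 33 + 8 − 16 = 25.00.

25.00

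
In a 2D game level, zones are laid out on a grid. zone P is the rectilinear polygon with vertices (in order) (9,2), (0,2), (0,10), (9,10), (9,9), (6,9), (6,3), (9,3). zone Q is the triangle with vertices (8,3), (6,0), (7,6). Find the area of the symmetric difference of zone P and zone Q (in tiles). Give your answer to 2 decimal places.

|zone P| = 54, |zone Q| = 4.5, |zone P∩zone Q| = 1.25.
|zone P △ zone Q| = |zone P| + |zone Q| − 2·|zone P∩zone Q| = 54 + 4.5 − 2.5 = 56.00.

56.00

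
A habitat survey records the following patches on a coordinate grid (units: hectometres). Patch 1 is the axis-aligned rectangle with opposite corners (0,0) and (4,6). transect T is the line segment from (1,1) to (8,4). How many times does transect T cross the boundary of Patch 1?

1

The segment meets the boundary at (4,2.286).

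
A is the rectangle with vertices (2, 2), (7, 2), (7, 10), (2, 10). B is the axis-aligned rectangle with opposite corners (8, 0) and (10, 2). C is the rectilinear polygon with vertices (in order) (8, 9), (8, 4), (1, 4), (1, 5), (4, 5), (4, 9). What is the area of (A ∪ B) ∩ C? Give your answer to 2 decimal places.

The region (A ∪ B) ∩ C is the polygon with vertices (7,4), (2,4), (2,5), (4,5), (4,9), (7,9).
By the shoelace formula its area is 17.00.

17.00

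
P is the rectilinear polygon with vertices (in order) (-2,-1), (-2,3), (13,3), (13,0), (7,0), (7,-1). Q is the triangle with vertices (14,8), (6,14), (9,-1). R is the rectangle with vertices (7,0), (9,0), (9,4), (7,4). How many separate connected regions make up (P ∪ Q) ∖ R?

(P ∪ Q) ∖ R splits into 2 disjoint pieces (area 36, area 56.4333).

2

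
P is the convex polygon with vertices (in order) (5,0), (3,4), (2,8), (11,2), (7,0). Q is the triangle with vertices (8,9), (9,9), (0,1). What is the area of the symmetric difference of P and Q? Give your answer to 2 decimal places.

|P| = 31, |Q| = 4, |P∩Q| = 0.9689.
|P △ Q| = |P| + |Q| − 2·|P∩Q| = 31 + 4 − 1.9377 = 33.06.

33.06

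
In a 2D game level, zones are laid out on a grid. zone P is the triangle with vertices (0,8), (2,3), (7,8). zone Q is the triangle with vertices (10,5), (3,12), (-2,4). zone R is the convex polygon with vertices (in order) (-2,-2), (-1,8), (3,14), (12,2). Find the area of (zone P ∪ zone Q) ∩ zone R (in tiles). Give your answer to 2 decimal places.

|zone P ∪ zone Q| = 46.9357.
|(zone P ∪ zone Q) ∩ zone R| = 46.48.

46.48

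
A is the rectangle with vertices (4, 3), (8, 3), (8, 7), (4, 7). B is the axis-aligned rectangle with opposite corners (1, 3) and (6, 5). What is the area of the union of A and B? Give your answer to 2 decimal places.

By inclusion–exclusion:
Individual areas: |A| = 16, |B| = 10.
|A∩B|: x∈[4,6], y∈[3,5] → 2·2 = 4.
|A ∪ B| = 26 − 4 = 22.00.

22.00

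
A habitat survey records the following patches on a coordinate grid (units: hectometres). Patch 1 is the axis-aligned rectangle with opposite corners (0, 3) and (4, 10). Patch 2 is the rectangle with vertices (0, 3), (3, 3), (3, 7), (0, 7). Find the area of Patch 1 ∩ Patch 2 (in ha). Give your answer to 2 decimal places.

|Patch 1∩Patch 2|: x∈[0,3], y∈[3,7] → 3·4 = 12.

12.00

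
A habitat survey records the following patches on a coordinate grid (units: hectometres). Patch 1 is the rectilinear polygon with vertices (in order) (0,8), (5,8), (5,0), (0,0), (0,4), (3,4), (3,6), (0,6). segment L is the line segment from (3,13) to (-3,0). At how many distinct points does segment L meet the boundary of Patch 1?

The segment meets the boundary at (0,6.5), (0.692,8).

2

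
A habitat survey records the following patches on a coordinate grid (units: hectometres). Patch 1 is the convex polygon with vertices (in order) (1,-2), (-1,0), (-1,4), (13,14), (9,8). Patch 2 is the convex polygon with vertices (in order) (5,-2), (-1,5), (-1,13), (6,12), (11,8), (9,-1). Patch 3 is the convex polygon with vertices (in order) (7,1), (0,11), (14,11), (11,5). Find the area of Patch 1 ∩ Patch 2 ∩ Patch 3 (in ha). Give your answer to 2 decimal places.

The intersection is the polygon with vertices (9.696,9.043), (9,8), (5.32,3.4), (2.933,6.809), (7.981,10.415).
By the shoelace formula its area is 21.07.

21.07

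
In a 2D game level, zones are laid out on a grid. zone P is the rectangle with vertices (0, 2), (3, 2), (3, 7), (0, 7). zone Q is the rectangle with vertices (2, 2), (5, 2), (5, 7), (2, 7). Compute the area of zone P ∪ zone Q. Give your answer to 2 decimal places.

By inclusion–exclusion:
Individual areas: |zone P| = 15, |zone Q| = 15.
|zone P∩zone Q|: x∈[2,3], y∈[2,7] → 1·5 = 5.
|zone P ∪ zone Q| = 30 − 5 = 25.00.

25.00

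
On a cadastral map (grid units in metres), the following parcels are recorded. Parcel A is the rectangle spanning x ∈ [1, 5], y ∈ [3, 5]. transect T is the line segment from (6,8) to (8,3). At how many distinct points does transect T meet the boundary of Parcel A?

The segment lies entirely outside Parcel A and never meets its boundary.

0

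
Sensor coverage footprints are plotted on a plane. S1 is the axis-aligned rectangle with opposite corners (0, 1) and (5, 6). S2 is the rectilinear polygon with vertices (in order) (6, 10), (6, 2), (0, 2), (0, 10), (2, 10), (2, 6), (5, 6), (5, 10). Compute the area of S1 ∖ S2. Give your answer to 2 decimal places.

5.00

|S1| = 25, |S1∩S2| = 20.
|S1 ∖ S2| = |S1| − |S1∩S2| = 25 − 20 = 5.00.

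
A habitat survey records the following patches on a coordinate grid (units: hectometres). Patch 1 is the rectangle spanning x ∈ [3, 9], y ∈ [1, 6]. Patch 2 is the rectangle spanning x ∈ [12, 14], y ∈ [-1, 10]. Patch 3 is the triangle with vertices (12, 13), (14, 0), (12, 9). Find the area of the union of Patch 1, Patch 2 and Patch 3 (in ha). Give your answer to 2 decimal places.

52.69

By inclusion–exclusion:
Individual areas: |Patch 1| = 30, |Patch 2| = 22, |Patch 3| = 4.
|Patch 1∩Patch 2| = 0 (no overlap).
|Patch 1∩Patch 3| = 0.
|Patch 2∩Patch 3| = 3.3077.
|Patch 1∩Patch 2∩Patch 3| = 0.
|Patch 1 ∪ Patch 2 ∪ Patch 3| = 56 − 3.3077 + 0 = 52.69.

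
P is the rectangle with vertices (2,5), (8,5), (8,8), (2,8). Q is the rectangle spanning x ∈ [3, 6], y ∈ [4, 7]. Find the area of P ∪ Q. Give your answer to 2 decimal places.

By inclusion–exclusion:
Individual areas: |P| = 18, |Q| = 9.
|P∩Q|: x∈[3,6], y∈[5,7] → 3·2 = 6.
|P ∪ Q| = 27 − 6 = 21.00.

21.00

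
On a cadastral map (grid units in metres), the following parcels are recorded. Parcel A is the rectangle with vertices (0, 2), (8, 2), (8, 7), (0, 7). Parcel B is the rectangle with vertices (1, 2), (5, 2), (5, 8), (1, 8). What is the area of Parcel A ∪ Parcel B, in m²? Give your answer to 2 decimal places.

44.00

By inclusion–exclusion:
Individual areas: |Parcel A| = 40, |Parcel B| = 24.
|Parcel A∩Parcel B|: x∈[1,5], y∈[2,7] → 4·5 = 20.
|Parcel A ∪ Parcel B| = 64 − 20 = 44.00.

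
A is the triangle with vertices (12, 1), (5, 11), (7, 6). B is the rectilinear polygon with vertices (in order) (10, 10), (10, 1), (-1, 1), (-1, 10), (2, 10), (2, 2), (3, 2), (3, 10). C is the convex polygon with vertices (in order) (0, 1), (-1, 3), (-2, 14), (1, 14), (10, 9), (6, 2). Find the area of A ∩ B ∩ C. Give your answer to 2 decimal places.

4.11

The intersection is the polygon with vertices (7,6), (5.4,10), (5.7,10), (8.382,6.168), (7.818,5.182).
By the shoelace formula its area is 4.11.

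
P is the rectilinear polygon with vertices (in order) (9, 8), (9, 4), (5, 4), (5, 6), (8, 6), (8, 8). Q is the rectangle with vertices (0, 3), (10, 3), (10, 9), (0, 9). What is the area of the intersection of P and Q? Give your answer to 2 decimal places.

10.00

The intersection is the polygon with vertices (9,4), (5,4), (5,6), (8,6), (8,8), (9,8).
By the shoelace formula its area is 10.00.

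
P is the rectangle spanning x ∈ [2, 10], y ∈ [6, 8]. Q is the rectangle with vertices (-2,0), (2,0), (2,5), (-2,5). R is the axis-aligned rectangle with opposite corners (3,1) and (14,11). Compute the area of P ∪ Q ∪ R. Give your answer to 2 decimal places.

132.00

By inclusion–exclusion:
Individual areas: |P| = 16, |Q| = 20, |R| = 110.
|P∩Q| = 0 (no overlap).
|P∩R|: x∈[3,10], y∈[6,8] → 7·2 = 14.
|Q∩R| = 0 (no overlap).
|P∩Q∩R| = 0.
|P ∪ Q ∪ R| = 146 − 14 + 0 = 132.00.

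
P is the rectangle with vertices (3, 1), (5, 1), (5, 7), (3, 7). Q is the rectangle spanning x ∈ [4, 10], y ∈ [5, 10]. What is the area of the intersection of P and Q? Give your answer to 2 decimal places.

|P∩Q|: x∈[4,5], y∈[5,7] → 1·2 = 2.

2.00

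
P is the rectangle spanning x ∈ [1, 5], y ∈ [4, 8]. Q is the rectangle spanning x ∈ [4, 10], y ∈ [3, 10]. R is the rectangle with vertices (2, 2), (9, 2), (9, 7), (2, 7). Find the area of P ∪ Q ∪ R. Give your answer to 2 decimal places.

By inclusion–exclusion:
Individual areas: |P| = 16, |Q| = 42, |R| = 35.
|P∩Q|: x∈[4,5], y∈[4,8] → 1·4 = 4.
|P∩R|: x∈[2,5], y∈[4,7] → 3·3 = 9.
|Q∩R|: x∈[4,9], y∈[3,7] → 5·4 = 20.
|P∩Q∩R| = 3.
|P ∪ Q ∪ R| = 93 − 33 + 3 = 63.00.

63.00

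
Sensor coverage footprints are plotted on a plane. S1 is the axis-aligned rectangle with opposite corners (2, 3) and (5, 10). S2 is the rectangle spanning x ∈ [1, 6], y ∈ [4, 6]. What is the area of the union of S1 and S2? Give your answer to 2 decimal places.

25.00

By inclusion–exclusion:
Individual areas: |S1| = 21, |S2| = 10.
|S1∩S2|: x∈[2,5], y∈[4,6] → 3·2 = 6.
|S1 ∪ S2| = 31 − 6 = 25.00.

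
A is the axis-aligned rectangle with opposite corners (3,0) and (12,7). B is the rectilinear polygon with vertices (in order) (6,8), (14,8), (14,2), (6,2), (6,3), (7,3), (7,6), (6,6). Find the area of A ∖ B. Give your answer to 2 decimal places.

|A| = 63, |A∩B| = 27.
|A ∖ B| = |A| − |A∩B| = 63 − 27 = 36.00.

36.00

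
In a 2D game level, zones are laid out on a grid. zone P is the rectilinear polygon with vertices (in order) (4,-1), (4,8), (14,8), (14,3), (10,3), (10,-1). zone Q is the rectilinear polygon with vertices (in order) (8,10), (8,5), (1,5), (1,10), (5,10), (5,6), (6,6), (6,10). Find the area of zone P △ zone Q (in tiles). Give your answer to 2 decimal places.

85.00

|zone P| = 74, |zone Q| = 31, |zone P∩zone Q| = 10.
|zone P △ zone Q| = |zone P| + |zone Q| − 2·|zone P∩zone Q| = 74 + 31 − 20 = 85.00.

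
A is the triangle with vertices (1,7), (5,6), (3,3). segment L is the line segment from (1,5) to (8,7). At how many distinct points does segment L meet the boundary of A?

2

The segment meets the boundary at (4.733,6.067), (1.875,5.25).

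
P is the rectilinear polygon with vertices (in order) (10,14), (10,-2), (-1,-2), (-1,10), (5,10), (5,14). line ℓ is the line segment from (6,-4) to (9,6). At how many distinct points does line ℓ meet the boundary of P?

The segment meets the boundary at (6.6,-2).

1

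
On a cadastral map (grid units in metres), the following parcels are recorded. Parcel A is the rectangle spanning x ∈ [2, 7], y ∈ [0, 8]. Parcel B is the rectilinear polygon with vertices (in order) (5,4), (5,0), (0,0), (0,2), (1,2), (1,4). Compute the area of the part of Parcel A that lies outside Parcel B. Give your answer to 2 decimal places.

|Parcel A| = 40, |Parcel A∩Parcel B| = 12.
|Parcel A ∖ Parcel B| = |Parcel A| − |Parcel A∩Parcel B| = 40 − 12 = 28.00.

28.00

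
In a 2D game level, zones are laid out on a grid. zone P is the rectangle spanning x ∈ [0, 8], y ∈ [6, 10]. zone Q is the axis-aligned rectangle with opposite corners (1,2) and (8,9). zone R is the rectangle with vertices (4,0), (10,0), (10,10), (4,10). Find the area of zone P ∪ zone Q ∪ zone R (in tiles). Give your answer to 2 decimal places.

88.00

By inclusion–exclusion:
Individual areas: |zone P| = 32, |zone Q| = 49, |zone R| = 60.
|zone P∩zone Q|: x∈[1,8], y∈[6,9] → 7·3 = 21.
|zone P∩zone R|: x∈[4,8], y∈[6,10] → 4·4 = 16.
|zone Q∩zone R|: x∈[4,8], y∈[2,9] → 4·7 = 28.
|zone P∩zone Q∩zone R| = 12.
|zone P ∪ zone Q ∪ zone R| = 141 − 65 + 12 = 88.00.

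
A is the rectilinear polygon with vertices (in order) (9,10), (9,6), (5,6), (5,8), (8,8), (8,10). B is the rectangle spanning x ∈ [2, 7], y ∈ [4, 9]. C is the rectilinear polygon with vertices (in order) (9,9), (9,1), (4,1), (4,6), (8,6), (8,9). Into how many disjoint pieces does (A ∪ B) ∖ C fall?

(A ∪ B) ∖ C splits into 2 disjoint pieces (area 21, area 1).

2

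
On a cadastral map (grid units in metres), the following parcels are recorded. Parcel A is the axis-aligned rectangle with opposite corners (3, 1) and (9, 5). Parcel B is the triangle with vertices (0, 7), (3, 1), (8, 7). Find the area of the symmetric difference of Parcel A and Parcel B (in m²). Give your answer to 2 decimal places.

34.67

|Parcel A| = 24, |Parcel B| = 24, |Parcel A∩Parcel B| = 6.6667.
|Parcel A △ Parcel B| = |Parcel A| + |Parcel B| − 2·|Parcel A∩Parcel B| = 24 + 24 − 13.3333 = 34.67.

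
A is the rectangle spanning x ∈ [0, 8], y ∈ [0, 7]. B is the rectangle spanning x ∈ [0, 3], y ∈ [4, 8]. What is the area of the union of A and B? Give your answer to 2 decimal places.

By inclusion–exclusion:
Individual areas: |A| = 56, |B| = 12.
|A∩B|: x∈[0,3], y∈[4,7] → 3·3 = 9.
|A ∪ B| = 68 − 9 = 59.00.

59.00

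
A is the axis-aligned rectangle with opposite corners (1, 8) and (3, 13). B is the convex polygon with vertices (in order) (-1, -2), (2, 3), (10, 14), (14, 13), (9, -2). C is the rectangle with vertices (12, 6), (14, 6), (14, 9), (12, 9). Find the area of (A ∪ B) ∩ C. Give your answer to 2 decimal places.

The region (A ∪ B) ∩ C is the polygon with vertices (12,7), (12,9), (12.667,9).
By the shoelace formula its area is 0.67.

0.67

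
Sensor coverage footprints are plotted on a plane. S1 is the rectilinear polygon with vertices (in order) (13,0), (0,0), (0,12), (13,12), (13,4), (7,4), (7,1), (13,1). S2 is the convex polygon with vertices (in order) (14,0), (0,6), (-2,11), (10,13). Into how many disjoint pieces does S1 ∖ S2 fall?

3

S1 ∖ S2 splits into 3 disjoint pieces (area 37.119, area 1.3333, area 11.6923).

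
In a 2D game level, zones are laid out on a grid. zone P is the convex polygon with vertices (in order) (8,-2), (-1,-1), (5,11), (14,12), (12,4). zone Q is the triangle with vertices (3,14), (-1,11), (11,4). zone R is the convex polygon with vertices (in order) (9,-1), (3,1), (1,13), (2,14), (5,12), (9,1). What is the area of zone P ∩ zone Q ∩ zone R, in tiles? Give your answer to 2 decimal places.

6.87

The intersection is the polygon with vertices (5.349,11.039), (7.077,6.288), (3.645,8.29), (5,11).
By the shoelace formula its area is 6.87.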